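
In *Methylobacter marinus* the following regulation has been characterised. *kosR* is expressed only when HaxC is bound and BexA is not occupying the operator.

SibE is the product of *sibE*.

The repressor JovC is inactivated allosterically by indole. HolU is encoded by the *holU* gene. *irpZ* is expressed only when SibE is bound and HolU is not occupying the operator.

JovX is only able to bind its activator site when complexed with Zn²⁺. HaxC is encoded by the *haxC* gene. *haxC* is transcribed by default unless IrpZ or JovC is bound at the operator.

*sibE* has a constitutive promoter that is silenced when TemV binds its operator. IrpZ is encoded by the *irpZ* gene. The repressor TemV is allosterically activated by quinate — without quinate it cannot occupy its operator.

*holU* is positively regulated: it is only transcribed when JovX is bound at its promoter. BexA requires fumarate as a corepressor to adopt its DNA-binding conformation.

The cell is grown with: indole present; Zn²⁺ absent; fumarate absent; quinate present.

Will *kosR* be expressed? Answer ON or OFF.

Zn²⁺ is absent, so JovX is inactive.
Required activator JovX is absent, so *holU* is not transcribed.
So HolU is not produced.
Quinate is present, so TemV is active.
With repressor TemV bound, *sibE* is not transcribed.
So SibE is not produced.
Required activator SibE is absent, so *irpZ* is not transcribed.
So IrpZ is not produced.
Indole is present, so JovC is inactive.
With no repressor bound, *haxC* is transcribed.
So HaxC is produced and active.
Fumarate is absent, so BexA is inactive.
No repressor is bound and HaxC is active, so *kosR* is transcribed.

ON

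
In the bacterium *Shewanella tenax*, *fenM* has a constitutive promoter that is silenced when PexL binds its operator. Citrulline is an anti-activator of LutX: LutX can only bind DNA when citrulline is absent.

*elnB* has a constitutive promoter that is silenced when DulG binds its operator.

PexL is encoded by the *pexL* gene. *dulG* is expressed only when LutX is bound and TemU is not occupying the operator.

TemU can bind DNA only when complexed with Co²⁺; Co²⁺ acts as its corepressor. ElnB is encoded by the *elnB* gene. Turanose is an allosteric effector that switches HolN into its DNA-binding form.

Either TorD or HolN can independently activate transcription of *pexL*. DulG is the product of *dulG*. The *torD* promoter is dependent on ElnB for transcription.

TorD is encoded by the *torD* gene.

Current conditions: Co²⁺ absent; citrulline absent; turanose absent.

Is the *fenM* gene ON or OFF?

Co²⁺ is absent, so TemU is inactive.
Citrulline is absent, so LutX is active.
No repressor is bound and LutX is active, so *dulG* is transcribed.
So DulG is produced and active.
With repressor DulG bound, *elnB* is not transcribed.
So ElnB is not produced.
Required activator ElnB is absent, so *torD* is not transcribed.
So TorD is not produced.
Turanose is absent, so HolN is inactive.
No activator is available at the *pexL* promoter, so *pexL* is not transcribed.
So PexL is not produced.
With no repressor bound, *fenM* is transcribed.

ON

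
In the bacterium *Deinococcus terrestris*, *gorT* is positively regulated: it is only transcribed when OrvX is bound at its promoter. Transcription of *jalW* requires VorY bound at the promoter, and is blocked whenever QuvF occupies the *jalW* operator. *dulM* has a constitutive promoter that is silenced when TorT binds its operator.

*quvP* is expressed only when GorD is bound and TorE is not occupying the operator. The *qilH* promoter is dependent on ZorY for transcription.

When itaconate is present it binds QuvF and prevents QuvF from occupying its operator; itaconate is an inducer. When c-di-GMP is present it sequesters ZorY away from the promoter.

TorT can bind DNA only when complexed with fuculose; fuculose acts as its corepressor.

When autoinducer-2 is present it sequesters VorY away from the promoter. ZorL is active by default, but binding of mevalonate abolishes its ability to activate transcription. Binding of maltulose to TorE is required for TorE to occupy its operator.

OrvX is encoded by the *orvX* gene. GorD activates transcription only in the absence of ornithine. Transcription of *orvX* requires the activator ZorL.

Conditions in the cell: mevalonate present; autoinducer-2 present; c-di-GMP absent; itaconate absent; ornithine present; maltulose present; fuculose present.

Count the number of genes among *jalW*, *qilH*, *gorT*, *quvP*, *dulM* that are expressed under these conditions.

Autoinducer-2 is present, so VorY is inactive.
Itaconate is absent, so QuvF is active.
With repressor QuvF bound, *jalW* is not transcribed.
→ *jalW* is OFF.
c-di-GMP is absent, so ZorY is active.
No repressor is bound and ZorY is active, so *qilH* is transcribed.
→ *qilH* is ON.
Mevalonate is present, so ZorL is inactive.
Required activator ZorL is absent, so *orvX* is not transcribed.
So OrvX is not produced.
Required activator OrvX is absent, so *gorT* is not transcribed.
→ *gorT* is OFF.
Maltulose is present, so TorE is active.
Ornithine is present, so GorD is inactive.
With repressor TorE bound, *quvP* is not transcribed.
→ *quvP* is OFF.
Fuculose is present, so TorT is active.
With repressor TorT bound, *dulM* is not transcribed.
→ *dulM* is OFF.
1 of the 5 genes is transcribed.

1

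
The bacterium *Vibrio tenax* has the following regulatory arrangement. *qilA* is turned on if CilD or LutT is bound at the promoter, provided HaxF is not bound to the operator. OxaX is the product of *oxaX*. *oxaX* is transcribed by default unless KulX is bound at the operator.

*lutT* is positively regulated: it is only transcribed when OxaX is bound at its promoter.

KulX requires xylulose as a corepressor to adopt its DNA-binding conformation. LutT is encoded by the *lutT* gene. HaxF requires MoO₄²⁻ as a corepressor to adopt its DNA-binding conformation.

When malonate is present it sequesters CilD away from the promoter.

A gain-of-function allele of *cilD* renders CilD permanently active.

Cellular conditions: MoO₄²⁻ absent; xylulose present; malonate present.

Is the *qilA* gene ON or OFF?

ON

CilD is constitutively active in this strain.
Xylulose is present, so KulX is active.
With repressor KulX bound, *oxaX* is not transcribed.
So OxaX is not produced.
Required activator OxaX is absent, so *lutT* is not transcribed.
So LutT is not produced.
MoO₄²⁻ is absent, so HaxF is inactive.
Activator CilD is present, so *qilA* is transcribed.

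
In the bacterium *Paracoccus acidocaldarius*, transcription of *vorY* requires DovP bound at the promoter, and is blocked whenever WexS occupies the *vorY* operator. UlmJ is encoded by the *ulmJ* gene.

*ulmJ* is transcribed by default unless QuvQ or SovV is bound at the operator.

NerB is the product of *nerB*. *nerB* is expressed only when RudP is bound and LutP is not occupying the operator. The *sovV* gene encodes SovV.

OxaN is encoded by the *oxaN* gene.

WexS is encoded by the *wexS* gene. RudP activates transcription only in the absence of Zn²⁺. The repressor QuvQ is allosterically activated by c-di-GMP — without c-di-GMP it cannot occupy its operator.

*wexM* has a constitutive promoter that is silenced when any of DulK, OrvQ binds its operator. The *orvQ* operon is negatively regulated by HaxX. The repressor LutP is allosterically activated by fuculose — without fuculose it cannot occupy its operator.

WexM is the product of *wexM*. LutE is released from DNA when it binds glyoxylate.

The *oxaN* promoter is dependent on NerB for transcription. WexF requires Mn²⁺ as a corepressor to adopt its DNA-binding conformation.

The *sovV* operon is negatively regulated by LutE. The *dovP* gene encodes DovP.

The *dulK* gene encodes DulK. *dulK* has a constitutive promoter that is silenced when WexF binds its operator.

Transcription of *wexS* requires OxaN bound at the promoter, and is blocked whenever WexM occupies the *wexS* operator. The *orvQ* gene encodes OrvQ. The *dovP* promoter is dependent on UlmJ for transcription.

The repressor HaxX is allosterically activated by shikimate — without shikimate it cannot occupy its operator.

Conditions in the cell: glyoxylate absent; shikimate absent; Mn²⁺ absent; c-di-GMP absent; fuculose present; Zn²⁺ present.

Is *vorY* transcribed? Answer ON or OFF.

ON

c-di-GMP is absent, so QuvQ is inactive.
Glyoxylate is absent, so LutE is active.
With repressor LutE bound, *sovV* is not transcribed.
So SovV is not produced.
With no repressor bound, *ulmJ* is transcribed.
So UlmJ is produced and active.
No repressor is bound and UlmJ is active, so *dovP* is transcribed.
So DovP is produced and active.
Zn²⁺ is present, so RudP is inactive.
Fuculose is present, so LutP is active.
With repressor LutP bound, *nerB* is not transcribed.
So NerB is not produced.
Required activator NerB is absent, so *oxaN* is not transcribed.
So OxaN is not produced.
Mn²⁺ is absent, so WexF is inactive.
With no repressor bound, *dulK* is transcribed.
So DulK is produced and active.
Shikimate is absent, so HaxX is inactive.
With no repressor bound, *orvQ* is transcribed.
So OrvQ is produced and active.
With repressor DulK bound, *wexM* is not transcribed.
So WexM is not produced.
Required activator OxaN is absent, so *wexS* is not transcribed.
So WexS is not produced.
No repressor is bound and DovP is active, so *vorY* is transcribed.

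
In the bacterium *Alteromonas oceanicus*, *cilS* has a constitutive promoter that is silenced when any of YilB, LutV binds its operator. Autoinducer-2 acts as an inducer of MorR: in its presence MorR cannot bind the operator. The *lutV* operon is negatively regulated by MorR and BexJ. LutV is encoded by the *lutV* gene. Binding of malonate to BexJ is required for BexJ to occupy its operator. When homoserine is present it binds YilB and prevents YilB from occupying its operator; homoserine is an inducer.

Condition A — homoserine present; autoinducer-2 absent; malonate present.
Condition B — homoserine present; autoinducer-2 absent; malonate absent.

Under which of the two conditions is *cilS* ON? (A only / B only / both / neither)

both

Condition A:
Homoserine is present, so YilB is inactive.
Autoinducer-2 is absent, so MorR is active.
Malonate is present, so BexJ is active.
With repressor MorR bound, *lutV* is not transcribed.
So LutV is not produced.
With no repressor bound, *cilS* is transcribed.
→ *cilS* is ON in A.
Condition B:
Homoserine is present, so YilB is inactive.
Autoinducer-2 is absent, so MorR is active.
Malonate is absent, so BexJ is inactive.
With repressor MorR bound, *lutV* is not transcribed.
So LutV is not produced.
With no repressor bound, *cilS* is transcribed.
→ *cilS* is ON in B.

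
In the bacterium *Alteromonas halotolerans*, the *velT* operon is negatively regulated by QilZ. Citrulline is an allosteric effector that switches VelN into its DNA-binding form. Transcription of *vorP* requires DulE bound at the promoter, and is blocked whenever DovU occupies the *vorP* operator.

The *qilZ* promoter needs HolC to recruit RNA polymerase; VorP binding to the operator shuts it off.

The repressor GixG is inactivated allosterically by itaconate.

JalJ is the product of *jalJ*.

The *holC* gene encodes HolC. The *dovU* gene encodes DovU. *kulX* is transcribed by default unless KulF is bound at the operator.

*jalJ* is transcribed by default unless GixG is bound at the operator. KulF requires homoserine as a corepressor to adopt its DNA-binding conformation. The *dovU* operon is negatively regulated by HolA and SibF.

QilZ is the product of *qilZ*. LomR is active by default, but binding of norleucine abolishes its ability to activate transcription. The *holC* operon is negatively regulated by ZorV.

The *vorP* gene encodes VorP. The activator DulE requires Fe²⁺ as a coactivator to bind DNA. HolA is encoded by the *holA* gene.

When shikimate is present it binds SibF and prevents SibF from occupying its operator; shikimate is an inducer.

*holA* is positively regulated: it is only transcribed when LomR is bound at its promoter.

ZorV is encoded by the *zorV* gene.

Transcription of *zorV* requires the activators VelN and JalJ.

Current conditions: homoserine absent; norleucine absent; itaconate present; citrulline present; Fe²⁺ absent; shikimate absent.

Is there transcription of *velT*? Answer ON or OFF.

ON

Norleucine is absent, so LomR is active.
No repressor is bound and LomR is active, so *holA* is transcribed.
So HolA is produced and active.
Shikimate is absent, so SibF is active.
With repressor HolA bound, *dovU* is not transcribed.
So DovU is not produced.
Fe²⁺ is absent, so DulE is inactive.
Required activator DulE is absent, so *vorP* is not transcribed.
So VorP is not produced.
Citrulline is present, so VelN is active.
Itaconate is present, so GixG is inactive.
With no repressor bound, *jalJ* is transcribed.
So JalJ is produced and active.
No repressor is bound and VelN and JalJ are active, so *zorV* is transcribed.
So ZorV is produced and active.
With repressor ZorV bound, *holC* is not transcribed.
So HolC is not produced.
Required activator HolC is absent, so *qilZ* is not transcribed.
So QilZ is not produced.
With no repressor bound, *velT* is transcribed.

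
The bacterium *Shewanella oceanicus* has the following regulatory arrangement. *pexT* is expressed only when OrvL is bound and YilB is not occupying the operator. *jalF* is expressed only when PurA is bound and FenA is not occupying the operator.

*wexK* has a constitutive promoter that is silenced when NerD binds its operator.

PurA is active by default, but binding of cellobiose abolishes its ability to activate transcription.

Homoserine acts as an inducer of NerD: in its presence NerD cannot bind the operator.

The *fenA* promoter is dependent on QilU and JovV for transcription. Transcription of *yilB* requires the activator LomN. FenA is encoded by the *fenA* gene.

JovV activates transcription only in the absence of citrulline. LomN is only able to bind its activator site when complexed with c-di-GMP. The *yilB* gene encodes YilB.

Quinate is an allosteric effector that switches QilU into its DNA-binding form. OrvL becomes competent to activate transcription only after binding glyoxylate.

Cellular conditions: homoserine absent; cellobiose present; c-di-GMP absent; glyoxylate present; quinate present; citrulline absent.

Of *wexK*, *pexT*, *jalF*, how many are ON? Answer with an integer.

1

Homoserine is absent, so NerD is active.
With repressor NerD bound, *wexK* is not transcribed.
→ *wexK* is OFF.
c-di-GMP is absent, so LomN is inactive.
Required activator LomN is absent, so *yilB* is not transcribed.
So YilB is not produced.
Glyoxylate is present, so OrvL is active.
No repressor is bound and OrvL is active, so *pexT* is transcribed.
→ *pexT* is ON.
Cellobiose is present, so PurA is inactive.
Quinate is present, so QilU is active.
Citrulline is absent, so JovV is active.
No repressor is bound and QilU and JovV are active, so *fenA* is transcribed.
So FenA is produced and active.
With repressor FenA bound, *jalF* is not transcribed.
→ *jalF* is OFF.
1 of the 3 genes is transcribed.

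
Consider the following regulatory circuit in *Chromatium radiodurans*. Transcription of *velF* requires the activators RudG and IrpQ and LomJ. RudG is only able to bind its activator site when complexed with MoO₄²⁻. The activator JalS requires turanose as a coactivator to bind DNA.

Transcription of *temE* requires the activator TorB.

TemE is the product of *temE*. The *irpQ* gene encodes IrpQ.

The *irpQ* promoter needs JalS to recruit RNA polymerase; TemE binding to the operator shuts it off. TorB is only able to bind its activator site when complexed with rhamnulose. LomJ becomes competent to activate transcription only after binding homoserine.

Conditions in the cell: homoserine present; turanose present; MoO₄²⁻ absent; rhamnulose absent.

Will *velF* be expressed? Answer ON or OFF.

MoO₄²⁻ is absent, so RudG is inactive.
Turanose is present, so JalS is active.
Rhamnulose is absent, so TorB is inactive.
Required activator TorB is absent, so *temE* is not transcribed.
So TemE is not produced.
No repressor is bound and JalS is active, so *irpQ* is transcribed.
So IrpQ is produced and active.
Homoserine is present, so LomJ is active.
Required activator RudG is absent, so *velF* is not transcribed.

OFF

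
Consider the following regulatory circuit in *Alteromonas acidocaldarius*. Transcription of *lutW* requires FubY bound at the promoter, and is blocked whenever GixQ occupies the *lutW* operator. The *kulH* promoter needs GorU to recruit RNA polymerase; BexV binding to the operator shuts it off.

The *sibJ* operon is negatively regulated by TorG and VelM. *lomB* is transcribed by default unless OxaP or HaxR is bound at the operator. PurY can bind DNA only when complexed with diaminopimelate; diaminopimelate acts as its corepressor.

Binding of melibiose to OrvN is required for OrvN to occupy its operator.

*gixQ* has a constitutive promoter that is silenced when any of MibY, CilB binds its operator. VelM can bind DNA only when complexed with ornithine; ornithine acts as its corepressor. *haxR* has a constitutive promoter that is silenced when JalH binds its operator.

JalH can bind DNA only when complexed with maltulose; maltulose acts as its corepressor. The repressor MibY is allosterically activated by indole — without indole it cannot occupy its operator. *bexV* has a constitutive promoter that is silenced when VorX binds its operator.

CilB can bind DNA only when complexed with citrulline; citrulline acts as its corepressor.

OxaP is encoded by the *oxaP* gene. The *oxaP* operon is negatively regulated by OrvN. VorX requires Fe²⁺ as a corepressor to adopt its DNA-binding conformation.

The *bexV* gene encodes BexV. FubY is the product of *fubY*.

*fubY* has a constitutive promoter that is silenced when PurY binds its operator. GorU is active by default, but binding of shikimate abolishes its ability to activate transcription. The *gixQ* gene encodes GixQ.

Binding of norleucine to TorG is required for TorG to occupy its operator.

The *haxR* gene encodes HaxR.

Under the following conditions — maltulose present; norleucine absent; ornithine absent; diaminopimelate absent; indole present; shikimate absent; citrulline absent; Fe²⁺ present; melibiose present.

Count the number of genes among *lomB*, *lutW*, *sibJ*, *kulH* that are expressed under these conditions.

Melibiose is present, so OrvN is active.
With repressor OrvN bound, *oxaP* is not transcribed.
So OxaP is not produced.
Maltulose is present, so JalH is active.
With repressor JalH bound, *haxR* is not transcribed.
So HaxR is not produced.
With no repressor bound, *lomB* is transcribed.
→ *lomB* is ON.
Diaminopimelate is absent, so PurY is inactive.
With no repressor bound, *fubY* is transcribed.
So FubY is produced and active.
Indole is present, so MibY is active.
Citrulline is absent, so CilB is inactive.
With repressor MibY bound, *gixQ* is not transcribed.
So GixQ is not produced.
No repressor is bound and FubY is active, so *lutW* is transcribed.
→ *lutW* is ON.
Norleucine is absent, so TorG is inactive.
Ornithine is absent, so VelM is inactive.
With no repressor bound, *sibJ* is transcribed.
→ *sibJ* is ON.
Shikimate is absent, so GorU is active.
Fe²⁺ is present, so VorX is active.
With repressor VorX bound, *bexV* is not transcribed.
So BexV is not produced.
No repressor is bound and GorU is active, so *kulH* is transcribed.
→ *kulH* is ON.
4 of the 4 genes are transcribed.

4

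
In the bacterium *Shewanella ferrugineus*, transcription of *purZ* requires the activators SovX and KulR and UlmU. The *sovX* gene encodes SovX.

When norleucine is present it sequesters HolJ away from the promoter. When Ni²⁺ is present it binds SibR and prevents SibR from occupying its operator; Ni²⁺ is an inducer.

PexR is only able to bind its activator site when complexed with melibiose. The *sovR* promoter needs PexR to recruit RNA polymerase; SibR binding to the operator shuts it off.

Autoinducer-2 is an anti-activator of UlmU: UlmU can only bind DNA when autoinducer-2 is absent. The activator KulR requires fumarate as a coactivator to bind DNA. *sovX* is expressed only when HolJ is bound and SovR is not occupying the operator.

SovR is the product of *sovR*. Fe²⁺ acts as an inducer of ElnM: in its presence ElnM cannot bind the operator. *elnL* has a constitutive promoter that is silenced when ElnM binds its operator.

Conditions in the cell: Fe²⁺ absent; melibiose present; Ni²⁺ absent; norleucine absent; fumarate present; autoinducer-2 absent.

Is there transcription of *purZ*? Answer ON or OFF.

ON

Ni²⁺ is absent, so SibR is active.
Melibiose is present, so PexR is active.
With repressor SibR bound, *sovR* is not transcribed.
So SovR is not produced.
Norleucine is absent, so HolJ is active.
No repressor is bound and HolJ is active, so *sovX* is transcribed.
So SovX is produced and active.
Fumarate is present, so KulR is active.
Autoinducer-2 is absent, so UlmU is active.
No repressor is bound and SovX and KulR and UlmU are active, so *purZ* is transcribed.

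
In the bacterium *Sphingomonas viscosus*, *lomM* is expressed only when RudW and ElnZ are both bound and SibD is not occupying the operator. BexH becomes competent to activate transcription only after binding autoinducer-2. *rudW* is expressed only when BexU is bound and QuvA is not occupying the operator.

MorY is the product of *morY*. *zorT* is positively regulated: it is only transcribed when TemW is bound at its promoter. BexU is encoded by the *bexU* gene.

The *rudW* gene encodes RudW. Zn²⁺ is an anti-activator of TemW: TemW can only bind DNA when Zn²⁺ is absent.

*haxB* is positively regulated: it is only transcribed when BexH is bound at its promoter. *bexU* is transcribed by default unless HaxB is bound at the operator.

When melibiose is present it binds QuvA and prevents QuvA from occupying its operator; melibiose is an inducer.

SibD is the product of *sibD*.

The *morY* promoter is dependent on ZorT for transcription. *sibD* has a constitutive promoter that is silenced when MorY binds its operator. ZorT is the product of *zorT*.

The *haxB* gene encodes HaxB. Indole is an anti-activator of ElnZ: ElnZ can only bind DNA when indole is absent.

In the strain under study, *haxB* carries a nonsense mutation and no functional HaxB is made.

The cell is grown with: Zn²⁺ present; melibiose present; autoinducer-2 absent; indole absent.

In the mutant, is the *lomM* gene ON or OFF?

OFF

HaxB is non-functional in this strain, so it has no effect.
With no repressor bound, *bexU* is transcribed.
So BexU is produced and active.
Melibiose is present, so QuvA is inactive.
No repressor is bound and BexU is active, so *rudW* is transcribed.
So RudW is produced and active.
Indole is absent, so ElnZ is active.
Zn²⁺ is present, so TemW is inactive.
Required activator TemW is absent, so *zorT* is not transcribed.
So ZorT is not produced.
Required activator ZorT is absent, so *morY* is not transcribed.
So MorY is not produced.
With no repressor bound, *sibD* is transcribed.
So SibD is produced and active.
With repressor SibD bound, *lomM* is not transcribed.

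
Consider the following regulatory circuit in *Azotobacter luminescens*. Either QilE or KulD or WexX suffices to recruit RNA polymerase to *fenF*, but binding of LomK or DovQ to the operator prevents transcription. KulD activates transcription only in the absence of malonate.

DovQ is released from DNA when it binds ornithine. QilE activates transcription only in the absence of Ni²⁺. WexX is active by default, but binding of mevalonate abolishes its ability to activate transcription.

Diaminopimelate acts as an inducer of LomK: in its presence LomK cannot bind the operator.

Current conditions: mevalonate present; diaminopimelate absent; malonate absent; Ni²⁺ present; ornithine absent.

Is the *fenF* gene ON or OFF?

OFF

Ni²⁺ is present, so QilE is inactive.
Diaminopimelate is absent, so LomK is active.
Malonate is absent, so KulD is active.
Ornithine is absent, so DovQ is active.
Mevalonate is present, so WexX is inactive.
With repressor LomK bound, *fenF* is not transcribed.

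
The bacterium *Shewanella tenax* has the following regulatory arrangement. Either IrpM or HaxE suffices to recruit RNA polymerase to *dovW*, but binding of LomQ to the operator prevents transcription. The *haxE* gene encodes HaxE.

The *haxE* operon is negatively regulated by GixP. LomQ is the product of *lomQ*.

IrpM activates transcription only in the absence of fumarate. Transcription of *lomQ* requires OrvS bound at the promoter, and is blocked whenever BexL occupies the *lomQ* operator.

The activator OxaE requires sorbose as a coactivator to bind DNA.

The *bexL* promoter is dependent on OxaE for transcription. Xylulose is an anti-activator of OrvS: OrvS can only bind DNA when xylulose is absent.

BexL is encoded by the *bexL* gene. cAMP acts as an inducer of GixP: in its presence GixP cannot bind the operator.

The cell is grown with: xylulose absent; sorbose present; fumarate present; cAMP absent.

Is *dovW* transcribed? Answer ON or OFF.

OFF

Fumarate is present, so IrpM is inactive.
Sorbose is present, so OxaE is active.
No repressor is bound and OxaE is active, so *bexL* is transcribed.
So BexL is produced and active.
Xylulose is absent, so OrvS is active.
With repressor BexL bound, *lomQ* is not transcribed.
So LomQ is not produced.
cAMP is absent, so GixP is active.
With repressor GixP bound, *haxE* is not transcribed.
So HaxE is not produced.
No activator is available at the *dovW* promoter, so *dovW* is not transcribed.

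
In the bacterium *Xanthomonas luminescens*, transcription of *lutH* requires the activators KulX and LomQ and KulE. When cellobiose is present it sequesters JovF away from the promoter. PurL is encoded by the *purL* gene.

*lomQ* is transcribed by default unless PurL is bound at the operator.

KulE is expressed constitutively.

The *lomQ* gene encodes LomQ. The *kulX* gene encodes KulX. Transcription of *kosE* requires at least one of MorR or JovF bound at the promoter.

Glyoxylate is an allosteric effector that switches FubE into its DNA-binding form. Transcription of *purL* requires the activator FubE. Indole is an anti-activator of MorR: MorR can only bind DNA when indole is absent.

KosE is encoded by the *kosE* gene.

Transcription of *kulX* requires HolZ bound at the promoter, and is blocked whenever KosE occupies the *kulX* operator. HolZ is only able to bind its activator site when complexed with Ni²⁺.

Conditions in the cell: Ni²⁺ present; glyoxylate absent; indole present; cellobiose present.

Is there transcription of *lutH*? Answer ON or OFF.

Ni²⁺ is present, so HolZ is active.
Indole is present, so MorR is inactive.
Cellobiose is present, so JovF is inactive.
No activator is available at the *kosE* promoter, so *kosE* is not transcribed.
So KosE is not produced.
No repressor is bound and HolZ is active, so *kulX* is transcribed.
So KulX is produced and active.
Glyoxylate is absent, so FubE is inactive.
Required activator FubE is absent, so *purL* is not transcribed.
So PurL is not produced.
With no repressor bound, *lomQ* is transcribed.
So LomQ is produced and active.
KulE is produced constitutively and is active.
No repressor is bound and KulX and LomQ and KulE are active, so *lutH* is transcribed.

ON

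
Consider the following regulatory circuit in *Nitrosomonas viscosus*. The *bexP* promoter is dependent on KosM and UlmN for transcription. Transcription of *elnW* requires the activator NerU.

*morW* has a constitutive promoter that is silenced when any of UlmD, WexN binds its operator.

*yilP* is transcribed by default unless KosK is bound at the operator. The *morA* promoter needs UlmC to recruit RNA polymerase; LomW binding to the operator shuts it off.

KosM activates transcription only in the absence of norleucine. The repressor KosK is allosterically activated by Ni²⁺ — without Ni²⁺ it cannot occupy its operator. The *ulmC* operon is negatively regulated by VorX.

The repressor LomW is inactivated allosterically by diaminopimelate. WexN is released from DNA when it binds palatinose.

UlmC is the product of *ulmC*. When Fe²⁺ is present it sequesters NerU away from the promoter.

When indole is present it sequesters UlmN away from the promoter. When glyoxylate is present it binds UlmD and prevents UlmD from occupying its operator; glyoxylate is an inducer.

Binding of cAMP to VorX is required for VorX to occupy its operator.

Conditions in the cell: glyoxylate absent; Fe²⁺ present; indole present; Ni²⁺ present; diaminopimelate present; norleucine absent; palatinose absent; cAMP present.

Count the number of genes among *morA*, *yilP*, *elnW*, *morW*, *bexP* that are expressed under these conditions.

cAMP is present, so VorX is active.
With repressor VorX bound, *ulmC* is not transcribed.
So UlmC is not produced.
Diaminopimelate is present, so LomW is inactive.
Required activator UlmC is absent, so *morA* is not transcribed.
→ *morA* is OFF.
Ni²⁺ is present, so KosK is active.
With repressor KosK bound, *yilP* is not transcribed.
→ *yilP* is OFF.
Fe²⁺ is present, so NerU is inactive.
Required activator NerU is absent, so *elnW* is not transcribed.
→ *elnW* is OFF.
Glyoxylate is absent, so UlmD is active.
Palatinose is absent, so WexN is active.
With repressor UlmD bound, *morW* is not transcribed.
→ *morW* is OFF.
Norleucine is absent, so KosM is active.
Indole is present, so UlmN is inactive.
Required activator UlmN is absent, so *bexP* is not transcribed.
→ *bexP* is OFF.
0 of the 5 genes are transcribed.

0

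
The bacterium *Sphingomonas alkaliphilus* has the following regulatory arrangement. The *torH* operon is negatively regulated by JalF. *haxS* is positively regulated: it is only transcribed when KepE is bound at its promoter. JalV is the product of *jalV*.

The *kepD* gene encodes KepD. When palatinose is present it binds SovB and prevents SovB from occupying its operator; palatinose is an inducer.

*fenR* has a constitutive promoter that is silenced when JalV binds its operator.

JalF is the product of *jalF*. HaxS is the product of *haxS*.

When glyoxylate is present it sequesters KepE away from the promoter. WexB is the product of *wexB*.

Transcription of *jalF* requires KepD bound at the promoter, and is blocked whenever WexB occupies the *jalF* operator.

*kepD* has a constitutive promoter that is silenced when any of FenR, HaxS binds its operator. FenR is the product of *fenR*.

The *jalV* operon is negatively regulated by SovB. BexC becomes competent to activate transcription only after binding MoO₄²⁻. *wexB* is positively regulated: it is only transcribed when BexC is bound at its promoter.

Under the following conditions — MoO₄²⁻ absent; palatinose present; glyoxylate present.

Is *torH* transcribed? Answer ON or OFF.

OFF

Palatinose is present, so SovB is inactive.
With no repressor bound, *jalV* is transcribed.
So JalV is produced and active.
With repressor JalV bound, *fenR* is not transcribed.
So FenR is not produced.
Glyoxylate is present, so KepE is inactive.
Required activator KepE is absent, so *haxS* is not transcribed.
So HaxS is not produced.
With no repressor bound, *kepD* is transcribed.
So KepD is produced and active.
MoO₄²⁻ is absent, so BexC is inactive.
Required activator BexC is absent, so *wexB* is not transcribed.
So WexB is not produced.
No repressor is bound and KepD is active, so *jalF* is transcribed.
So JalF is produced and active.
With repressor JalF bound, *torH* is not transcribed.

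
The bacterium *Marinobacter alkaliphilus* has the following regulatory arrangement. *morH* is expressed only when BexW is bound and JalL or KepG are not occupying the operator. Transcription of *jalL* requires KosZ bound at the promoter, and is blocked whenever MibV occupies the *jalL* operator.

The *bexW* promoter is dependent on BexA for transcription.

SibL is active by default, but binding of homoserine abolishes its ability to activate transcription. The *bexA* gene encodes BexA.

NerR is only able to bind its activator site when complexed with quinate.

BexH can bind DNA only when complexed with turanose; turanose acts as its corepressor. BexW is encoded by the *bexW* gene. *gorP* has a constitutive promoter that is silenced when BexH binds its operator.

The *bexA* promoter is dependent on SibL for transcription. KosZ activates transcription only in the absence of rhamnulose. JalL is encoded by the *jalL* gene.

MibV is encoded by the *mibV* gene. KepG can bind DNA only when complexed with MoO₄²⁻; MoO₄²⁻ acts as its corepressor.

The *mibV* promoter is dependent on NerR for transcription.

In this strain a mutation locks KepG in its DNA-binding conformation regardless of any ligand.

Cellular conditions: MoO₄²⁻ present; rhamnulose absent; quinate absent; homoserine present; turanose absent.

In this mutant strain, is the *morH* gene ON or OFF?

OFF

Homoserine is present, so SibL is inactive.
Required activator SibL is absent, so *bexA* is not transcribed.
So BexA is not produced.
Required activator BexA is absent, so *bexW* is not transcribed.
So BexW is not produced.
Quinate is absent, so NerR is inactive.
Required activator NerR is absent, so *mibV* is not transcribed.
So MibV is not produced.
Rhamnulose is absent, so KosZ is active.
No repressor is bound and KosZ is active, so *jalL* is transcribed.
So JalL is produced and active.
KepG is constitutively active in this strain.
With repressor JalL bound, *morH* is not transcribed.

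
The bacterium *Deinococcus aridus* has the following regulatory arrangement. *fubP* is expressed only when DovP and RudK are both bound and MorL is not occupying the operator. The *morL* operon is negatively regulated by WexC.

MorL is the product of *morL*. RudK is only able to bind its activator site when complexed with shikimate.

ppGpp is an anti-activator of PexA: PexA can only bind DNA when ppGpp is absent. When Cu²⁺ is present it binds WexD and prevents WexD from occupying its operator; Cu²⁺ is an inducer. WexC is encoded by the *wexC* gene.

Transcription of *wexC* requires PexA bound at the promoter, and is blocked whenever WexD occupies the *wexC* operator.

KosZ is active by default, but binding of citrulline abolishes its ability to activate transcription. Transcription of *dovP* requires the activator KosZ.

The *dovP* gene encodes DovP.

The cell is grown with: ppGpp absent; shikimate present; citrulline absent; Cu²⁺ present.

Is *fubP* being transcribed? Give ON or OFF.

ON

Citrulline is absent, so KosZ is active.
No repressor is bound and KosZ is active, so *dovP* is transcribed.
So DovP is produced and active.
Cu²⁺ is present, so WexD is inactive.
ppGpp is absent, so PexA is active.
No repressor is bound and PexA is active, so *wexC* is transcribed.
So WexC is produced and active.
With repressor WexC bound, *morL* is not transcribed.
So MorL is not produced.
Shikimate is present, so RudK is active.
No repressor is bound and DovP and RudK are active, so *fubP* is transcribed.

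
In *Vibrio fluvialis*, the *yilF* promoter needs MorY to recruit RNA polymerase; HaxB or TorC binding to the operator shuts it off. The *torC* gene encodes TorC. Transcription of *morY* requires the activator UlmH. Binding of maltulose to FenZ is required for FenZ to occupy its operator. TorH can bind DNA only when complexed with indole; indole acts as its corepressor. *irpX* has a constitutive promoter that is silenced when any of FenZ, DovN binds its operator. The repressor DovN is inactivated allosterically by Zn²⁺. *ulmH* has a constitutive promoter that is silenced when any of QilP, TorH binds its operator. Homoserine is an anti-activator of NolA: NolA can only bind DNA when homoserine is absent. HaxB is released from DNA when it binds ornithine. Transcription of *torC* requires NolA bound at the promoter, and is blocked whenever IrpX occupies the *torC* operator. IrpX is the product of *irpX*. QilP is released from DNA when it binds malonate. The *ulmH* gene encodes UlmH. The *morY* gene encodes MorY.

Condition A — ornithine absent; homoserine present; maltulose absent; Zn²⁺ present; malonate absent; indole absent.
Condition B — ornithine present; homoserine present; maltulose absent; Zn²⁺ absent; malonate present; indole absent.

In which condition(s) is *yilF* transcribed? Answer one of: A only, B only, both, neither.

B only

Condition A:
Ornithine is absent, so HaxB is active.
Homoserine is present, so NolA is inactive.
Maltulose is absent, so FenZ is inactive.
Zn²⁺ is present, so DovN is inactive.
With no repressor bound, *irpX* is transcribed.
So IrpX is produced and active.
With repressor IrpX bound, *torC* is not transcribed.
So TorC is not produced.
Malonate is absent, so QilP is active.
Indole is absent, so TorH is inactive.
With repressor QilP bound, *ulmH* is not transcribed.
So UlmH is not produced.
Required activator UlmH is absent, so *morY* is not transcribed.
So MorY is not produced.
With repressor HaxB bound, *yilF* is not transcribed.
→ *yilF* is OFF in A.
Condition B:
Ornithine is present, so HaxB is inactive.
Homoserine is present, so NolA is inactive.
Maltulose is absent, so FenZ is inactive.
Zn²⁺ is absent, so DovN is active.
With repressor DovN bound, *irpX* is not transcribed.
So IrpX is not produced.
Required activator NolA is absent, so *torC* is not transcribed.
So TorC is not produced.
Malonate is present, so QilP is inactive.
Indole is absent, so TorH is inactive.
With no repressor bound, *ulmH* is transcribed.
So UlmH is produced and active.
No repressor is bound and UlmH is active, so *morY* is transcribed.
So MorY is produced and active.
No repressor is bound and MorY is active, so *yilF* is transcribed.
→ *yilF* is ON in B.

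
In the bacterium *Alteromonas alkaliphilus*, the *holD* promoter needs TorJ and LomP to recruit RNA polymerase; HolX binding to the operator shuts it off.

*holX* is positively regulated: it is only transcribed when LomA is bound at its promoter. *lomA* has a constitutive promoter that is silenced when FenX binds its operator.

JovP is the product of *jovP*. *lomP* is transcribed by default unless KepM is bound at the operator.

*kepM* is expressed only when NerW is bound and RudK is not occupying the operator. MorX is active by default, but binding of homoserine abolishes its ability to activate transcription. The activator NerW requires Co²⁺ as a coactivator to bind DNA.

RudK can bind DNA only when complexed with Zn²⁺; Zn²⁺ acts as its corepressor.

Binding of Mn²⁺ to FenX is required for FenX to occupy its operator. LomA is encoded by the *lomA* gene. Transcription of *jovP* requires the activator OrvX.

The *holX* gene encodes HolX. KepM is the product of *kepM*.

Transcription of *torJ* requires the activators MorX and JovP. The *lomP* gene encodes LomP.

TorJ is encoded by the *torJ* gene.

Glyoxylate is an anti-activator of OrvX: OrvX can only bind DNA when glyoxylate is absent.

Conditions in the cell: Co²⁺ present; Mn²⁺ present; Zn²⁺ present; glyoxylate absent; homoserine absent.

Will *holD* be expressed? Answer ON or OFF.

Homoserine is absent, so MorX is active.
Glyoxylate is absent, so OrvX is active.
No repressor is bound and OrvX is active, so *jovP* is transcribed.
So JovP is produced and active.
No repressor is bound and MorX and JovP are active, so *torJ* is transcribed.
So TorJ is produced and active.
Zn²⁺ is present, so RudK is active.
Co²⁺ is present, so NerW is active.
With repressor RudK bound, *kepM* is not transcribed.
So KepM is not produced.
With no repressor bound, *lomP* is transcribed.
So LomP is produced and active.
Mn²⁺ is present, so FenX is active.
With repressor FenX bound, *lomA* is not transcribed.
So LomA is not produced.
Required activator LomA is absent, so *holX* is not transcribed.
So HolX is not produced.
No repressor is bound and TorJ and LomP are active, so *holD* is transcribed.

ON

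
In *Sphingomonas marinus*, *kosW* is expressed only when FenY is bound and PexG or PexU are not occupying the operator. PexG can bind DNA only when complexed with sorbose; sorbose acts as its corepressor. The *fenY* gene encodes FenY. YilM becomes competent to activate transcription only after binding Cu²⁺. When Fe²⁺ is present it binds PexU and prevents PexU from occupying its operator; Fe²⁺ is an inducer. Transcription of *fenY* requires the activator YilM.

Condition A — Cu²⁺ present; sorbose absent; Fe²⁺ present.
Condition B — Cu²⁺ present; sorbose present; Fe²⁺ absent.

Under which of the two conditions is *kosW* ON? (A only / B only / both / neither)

Condition A:
Cu²⁺ is present, so YilM is active.
No repressor is bound and YilM is active, so *fenY* is transcribed.
So FenY is produced and active.
Sorbose is absent, so PexG is inactive.
Fe²⁺ is present, so PexU is inactive.
No repressor is bound and FenY is active, so *kosW* is transcribed.
→ *kosW* is ON in A.
Condition B:
Cu²⁺ is present, so YilM is active.
No repressor is bound and YilM is active, so *fenY* is transcribed.
So FenY is produced and active.
Sorbose is present, so PexG is active.
Fe²⁺ is absent, so PexU is active.
With repressor PexG bound, *kosW* is not transcribed.
→ *kosW* is OFF in B.

A only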